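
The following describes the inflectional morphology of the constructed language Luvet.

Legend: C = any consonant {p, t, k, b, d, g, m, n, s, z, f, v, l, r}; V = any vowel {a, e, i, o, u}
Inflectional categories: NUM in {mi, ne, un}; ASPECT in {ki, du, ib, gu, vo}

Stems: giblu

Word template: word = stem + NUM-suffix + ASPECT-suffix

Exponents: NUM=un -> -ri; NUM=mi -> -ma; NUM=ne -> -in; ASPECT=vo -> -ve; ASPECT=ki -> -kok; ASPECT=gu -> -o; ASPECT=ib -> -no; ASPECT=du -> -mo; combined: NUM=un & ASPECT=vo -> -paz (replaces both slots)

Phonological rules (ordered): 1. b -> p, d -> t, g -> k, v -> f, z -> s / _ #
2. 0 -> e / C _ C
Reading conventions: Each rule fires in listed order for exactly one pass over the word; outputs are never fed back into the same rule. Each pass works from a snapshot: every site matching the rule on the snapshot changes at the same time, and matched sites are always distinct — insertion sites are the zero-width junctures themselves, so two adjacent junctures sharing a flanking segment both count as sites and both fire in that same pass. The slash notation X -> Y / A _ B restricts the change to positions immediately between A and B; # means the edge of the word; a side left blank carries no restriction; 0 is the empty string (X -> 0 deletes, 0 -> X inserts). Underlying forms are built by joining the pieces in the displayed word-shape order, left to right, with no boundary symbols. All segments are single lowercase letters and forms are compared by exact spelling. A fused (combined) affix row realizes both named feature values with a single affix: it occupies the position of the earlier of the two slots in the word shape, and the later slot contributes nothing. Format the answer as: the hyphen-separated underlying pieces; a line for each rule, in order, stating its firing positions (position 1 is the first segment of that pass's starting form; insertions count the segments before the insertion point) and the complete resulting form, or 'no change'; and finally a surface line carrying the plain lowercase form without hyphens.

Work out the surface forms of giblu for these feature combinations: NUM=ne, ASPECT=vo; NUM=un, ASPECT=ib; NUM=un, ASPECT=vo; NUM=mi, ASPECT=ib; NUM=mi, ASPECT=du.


cell NUM=ne, ASPECT=vo:
underlying: giblu-in-ve
1. b -> p, d -> t, g -> k, v -> f, z -> s / _ #: no change
2. 0 -> e / C _ C: inserts after position(s) 3, 7: gibeluineve
surface: gibeluineve

cell NUM=un, ASPECT=ib:
underlying: giblu-ri-no
1. b -> p, d -> t, g -> k, v -> f, z -> s / _ #: no change
2. 0 -> e / C _ C: inserts after position(s) 3: gibelurino
surface: gibelurino

cell NUM=un, ASPECT=vo:
underlying: giblu-paz
1. b -> p, d -> t, g -> k, v -> f, z -> s / _ #: fires at position(s) 8: giblupas
2. 0 -> e / C _ C: inserts after position(s) 3: gibelupas
surface: gibelupas

cell NUM=mi, ASPECT=ib:
underlying: giblu-ma-no
1. b -> p, d -> t, g -> k, v -> f, z -> s / _ #: no change
2. 0 -> e / C _ C: inserts after position(s) 3: gibelumano
surface: gibelumano

cell NUM=mi, ASPECT=du:
underlying: giblu-ma-mo
1. b -> p, d -> t, g -> k, v -> f, z -> s / _ #: no change
2. 0 -> e / C _ C: inserts after position(s) 3: gibelumamo
surface: gibelumamo


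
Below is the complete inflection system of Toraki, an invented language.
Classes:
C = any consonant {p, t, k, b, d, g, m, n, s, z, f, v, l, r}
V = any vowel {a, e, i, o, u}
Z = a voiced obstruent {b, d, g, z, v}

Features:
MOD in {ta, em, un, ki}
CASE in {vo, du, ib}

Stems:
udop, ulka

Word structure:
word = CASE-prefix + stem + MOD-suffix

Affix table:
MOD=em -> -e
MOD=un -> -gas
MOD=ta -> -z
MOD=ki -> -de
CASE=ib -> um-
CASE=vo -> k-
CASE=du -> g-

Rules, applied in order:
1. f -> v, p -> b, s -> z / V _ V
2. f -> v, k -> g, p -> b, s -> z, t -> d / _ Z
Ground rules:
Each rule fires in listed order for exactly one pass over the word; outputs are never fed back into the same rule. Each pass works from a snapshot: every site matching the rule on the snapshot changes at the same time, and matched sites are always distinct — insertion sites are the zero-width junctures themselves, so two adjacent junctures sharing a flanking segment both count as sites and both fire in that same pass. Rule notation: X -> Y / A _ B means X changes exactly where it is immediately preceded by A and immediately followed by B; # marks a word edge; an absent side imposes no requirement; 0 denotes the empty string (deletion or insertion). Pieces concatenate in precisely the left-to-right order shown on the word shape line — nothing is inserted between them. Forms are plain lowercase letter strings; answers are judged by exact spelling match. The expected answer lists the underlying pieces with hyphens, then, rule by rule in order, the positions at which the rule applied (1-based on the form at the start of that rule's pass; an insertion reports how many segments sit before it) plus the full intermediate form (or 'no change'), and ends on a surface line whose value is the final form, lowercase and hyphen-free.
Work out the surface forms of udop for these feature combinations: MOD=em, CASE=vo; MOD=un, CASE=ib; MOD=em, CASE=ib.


cell MOD=em, CASE=vo:
underlying: k-udop-e
1. f -> v, p -> b, s -> z / V _ V: fires at position(s) 5: kudobe
2. f -> v, k -> g, p -> b, s -> z, t -> d / _ Z: no change
surface: kudobe

cell MOD=un, CASE=ib:
underlying: um-udop-gas
1. f -> v, p -> b, s -> z / V _ V: no change
2. f -> v, k -> g, p -> b, s -> z, t -> d / _ Z: fires at position(s) 6: umudobgas
surface: umudobgas

cell MOD=em, CASE=ib:
underlying: um-udop-e
1. f -> v, p -> b, s -> z / V _ V: fires at position(s) 6: umudobe
2. f -> v, k -> g, p -> b, s -> z, t -> d / _ Z: no change
surface: umudobe


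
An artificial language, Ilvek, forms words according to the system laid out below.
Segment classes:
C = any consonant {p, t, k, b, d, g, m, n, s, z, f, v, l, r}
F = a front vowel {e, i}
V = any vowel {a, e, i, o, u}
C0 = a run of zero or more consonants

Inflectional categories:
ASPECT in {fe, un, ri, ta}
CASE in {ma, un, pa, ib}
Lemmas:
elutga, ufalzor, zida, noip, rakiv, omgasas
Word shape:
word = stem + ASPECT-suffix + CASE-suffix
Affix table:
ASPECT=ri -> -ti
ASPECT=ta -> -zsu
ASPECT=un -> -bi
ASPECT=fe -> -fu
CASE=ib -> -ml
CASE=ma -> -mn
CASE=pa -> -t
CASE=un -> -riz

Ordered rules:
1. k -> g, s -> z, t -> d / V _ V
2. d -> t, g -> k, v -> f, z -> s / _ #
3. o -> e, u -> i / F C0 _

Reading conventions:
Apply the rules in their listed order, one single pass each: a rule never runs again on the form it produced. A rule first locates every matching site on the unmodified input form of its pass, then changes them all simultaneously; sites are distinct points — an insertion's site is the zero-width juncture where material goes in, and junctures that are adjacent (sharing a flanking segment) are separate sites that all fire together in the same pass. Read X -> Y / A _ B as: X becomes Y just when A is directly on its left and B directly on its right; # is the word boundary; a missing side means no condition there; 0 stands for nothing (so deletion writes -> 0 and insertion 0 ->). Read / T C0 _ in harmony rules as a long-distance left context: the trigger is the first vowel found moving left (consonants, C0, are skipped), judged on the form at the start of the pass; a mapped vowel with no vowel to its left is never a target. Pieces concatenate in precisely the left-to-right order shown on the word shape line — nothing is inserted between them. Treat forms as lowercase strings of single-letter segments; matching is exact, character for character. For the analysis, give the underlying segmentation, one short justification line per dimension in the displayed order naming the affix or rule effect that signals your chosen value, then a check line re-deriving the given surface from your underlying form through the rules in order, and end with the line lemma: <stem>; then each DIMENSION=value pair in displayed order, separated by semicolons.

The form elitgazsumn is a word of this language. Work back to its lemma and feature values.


underlying: elutga-zsu-mn
ASPECT=ta - signalled by the affix -zsu
CASE=ma - signalled by the affix -mn
check: elutgazsumn -> elutgazsumn -> elutgazsumn -> elitgazsumn
lemma: elutga; ASPECT=ta; CASE=ma


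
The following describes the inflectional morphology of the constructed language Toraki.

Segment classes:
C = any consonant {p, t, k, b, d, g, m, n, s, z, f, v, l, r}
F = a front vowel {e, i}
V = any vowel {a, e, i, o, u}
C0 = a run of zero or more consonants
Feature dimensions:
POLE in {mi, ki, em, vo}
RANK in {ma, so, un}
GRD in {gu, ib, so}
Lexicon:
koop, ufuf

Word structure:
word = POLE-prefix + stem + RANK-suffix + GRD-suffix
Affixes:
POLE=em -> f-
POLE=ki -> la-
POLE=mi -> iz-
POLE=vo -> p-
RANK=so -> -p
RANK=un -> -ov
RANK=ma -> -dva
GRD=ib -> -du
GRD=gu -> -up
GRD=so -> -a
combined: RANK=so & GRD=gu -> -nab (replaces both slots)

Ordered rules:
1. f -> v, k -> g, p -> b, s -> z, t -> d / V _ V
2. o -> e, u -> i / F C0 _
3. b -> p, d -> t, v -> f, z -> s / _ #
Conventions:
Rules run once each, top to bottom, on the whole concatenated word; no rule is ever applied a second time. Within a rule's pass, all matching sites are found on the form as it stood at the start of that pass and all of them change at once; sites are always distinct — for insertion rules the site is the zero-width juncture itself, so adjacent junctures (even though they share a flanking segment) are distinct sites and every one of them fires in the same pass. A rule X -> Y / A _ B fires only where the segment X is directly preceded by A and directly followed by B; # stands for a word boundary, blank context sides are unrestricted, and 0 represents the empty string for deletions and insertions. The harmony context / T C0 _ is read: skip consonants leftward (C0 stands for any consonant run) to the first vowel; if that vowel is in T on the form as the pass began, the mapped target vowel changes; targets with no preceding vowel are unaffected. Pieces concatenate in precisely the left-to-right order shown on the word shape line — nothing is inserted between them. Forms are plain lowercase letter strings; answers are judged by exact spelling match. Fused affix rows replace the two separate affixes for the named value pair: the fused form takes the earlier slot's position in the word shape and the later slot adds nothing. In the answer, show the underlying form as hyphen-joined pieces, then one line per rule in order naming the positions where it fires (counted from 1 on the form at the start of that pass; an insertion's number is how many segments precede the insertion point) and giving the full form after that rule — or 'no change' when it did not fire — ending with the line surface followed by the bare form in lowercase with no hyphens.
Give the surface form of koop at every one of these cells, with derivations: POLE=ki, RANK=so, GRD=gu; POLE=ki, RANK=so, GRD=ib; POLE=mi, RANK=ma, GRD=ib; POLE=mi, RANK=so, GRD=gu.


cell POLE=ki, RANK=so, GRD=gu:
underlying: la-koop-nab
1. f -> v, k -> g, p -> b, s -> z, t -> d / V _ V: fires at position(s) 3: lagoopnab
2. o -> e, u -> i / F C0 _: no change
3. b -> p, d -> t, v -> f, z -> s / _ #: fires at position(s) 9: lagoopnap
surface: lagoopnap

cell POLE=ki, RANK=so, GRD=ib:
underlying: la-koop-p-du
1. f -> v, k -> g, p -> b, s -> z, t -> d / V _ V: fires at position(s) 3: lagooppdu
2. o -> e, u -> i / F C0 _: no change
3. b -> p, d -> t, v -> f, z -> s / _ #: no change
surface: lagooppdu

cell POLE=mi, RANK=ma, GRD=ib:
underlying: iz-koop-dva-du
1. f -> v, k -> g, p -> b, s -> z, t -> d / V _ V: no change
2. o -> e, u -> i / F C0 _: fires at position(s) 4: izkeopdvadu
3. b -> p, d -> t, v -> f, z -> s / _ #: no change
surface: izkeopdvadu

cell POLE=mi, RANK=so, GRD=gu:
underlying: iz-koop-nab
1. f -> v, k -> g, p -> b, s -> z, t -> d / V _ V: no change
2. o -> e, u -> i / F C0 _: fires at position(s) 4: izkeopnab
3. b -> p, d -> t, v -> f, z -> s / _ #: fires at position(s) 9: izkeopnap
surface: izkeopnap


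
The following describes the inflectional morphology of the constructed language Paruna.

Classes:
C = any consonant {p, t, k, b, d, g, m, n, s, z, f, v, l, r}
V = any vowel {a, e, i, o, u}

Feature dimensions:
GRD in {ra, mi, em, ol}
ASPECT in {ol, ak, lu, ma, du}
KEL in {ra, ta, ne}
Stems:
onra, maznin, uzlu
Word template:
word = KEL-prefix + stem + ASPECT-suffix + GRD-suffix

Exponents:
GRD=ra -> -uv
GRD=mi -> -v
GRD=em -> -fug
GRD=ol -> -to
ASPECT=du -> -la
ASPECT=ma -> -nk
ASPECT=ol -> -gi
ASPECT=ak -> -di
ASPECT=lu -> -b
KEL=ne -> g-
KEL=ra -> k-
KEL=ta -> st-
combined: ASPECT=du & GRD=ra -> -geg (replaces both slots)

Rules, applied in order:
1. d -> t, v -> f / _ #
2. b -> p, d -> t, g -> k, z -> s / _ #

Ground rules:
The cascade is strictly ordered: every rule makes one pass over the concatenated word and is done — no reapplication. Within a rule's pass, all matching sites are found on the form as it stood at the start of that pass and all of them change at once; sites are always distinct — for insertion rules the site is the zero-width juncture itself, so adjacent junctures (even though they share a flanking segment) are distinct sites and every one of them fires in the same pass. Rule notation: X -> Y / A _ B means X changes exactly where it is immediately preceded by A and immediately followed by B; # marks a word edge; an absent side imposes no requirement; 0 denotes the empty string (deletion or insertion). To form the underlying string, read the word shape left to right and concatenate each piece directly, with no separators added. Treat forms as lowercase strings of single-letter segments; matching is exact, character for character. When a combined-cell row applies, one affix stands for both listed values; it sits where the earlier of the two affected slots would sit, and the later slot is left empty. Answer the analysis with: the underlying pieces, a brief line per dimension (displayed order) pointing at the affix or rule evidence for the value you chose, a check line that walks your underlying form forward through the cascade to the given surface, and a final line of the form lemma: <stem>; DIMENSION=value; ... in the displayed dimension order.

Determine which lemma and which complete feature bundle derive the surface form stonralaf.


underlying: st-onra-la-v
GRD=mi - signalled by the affix -v
ASPECT=du - signalled by the affix -la
KEL=ta - signalled by the affix st-
check: stonralav -> stonralaf -> stonralaf
lemma: onra; GRD=mi; ASPECT=du; KEL=ta


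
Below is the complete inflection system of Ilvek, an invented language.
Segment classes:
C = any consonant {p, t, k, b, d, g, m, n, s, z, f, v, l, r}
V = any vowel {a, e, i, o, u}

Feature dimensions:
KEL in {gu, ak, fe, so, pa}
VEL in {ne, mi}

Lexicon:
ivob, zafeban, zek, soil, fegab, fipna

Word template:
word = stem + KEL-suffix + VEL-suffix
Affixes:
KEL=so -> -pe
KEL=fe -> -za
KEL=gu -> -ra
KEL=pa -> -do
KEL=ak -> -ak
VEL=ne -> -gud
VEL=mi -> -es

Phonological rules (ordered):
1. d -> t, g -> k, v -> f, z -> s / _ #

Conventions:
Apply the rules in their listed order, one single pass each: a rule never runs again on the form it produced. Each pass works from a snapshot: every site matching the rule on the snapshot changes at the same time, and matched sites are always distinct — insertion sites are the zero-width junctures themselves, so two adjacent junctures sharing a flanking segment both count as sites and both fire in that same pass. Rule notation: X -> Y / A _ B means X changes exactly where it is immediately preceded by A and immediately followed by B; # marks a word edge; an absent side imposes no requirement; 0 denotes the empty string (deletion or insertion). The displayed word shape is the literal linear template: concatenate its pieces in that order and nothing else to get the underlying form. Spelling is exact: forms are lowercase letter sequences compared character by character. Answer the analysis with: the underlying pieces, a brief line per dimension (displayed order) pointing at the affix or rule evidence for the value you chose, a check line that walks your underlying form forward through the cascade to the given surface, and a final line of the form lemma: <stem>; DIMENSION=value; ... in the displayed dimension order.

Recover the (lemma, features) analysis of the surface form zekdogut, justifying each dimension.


underlying: zek-do-gud
KEL=pa - signalled by the affix -do
VEL=ne - signalled by the affix -gud
check: zekdogud -> zekdogut
lemma: zek; KEL=pa; VEL=ne


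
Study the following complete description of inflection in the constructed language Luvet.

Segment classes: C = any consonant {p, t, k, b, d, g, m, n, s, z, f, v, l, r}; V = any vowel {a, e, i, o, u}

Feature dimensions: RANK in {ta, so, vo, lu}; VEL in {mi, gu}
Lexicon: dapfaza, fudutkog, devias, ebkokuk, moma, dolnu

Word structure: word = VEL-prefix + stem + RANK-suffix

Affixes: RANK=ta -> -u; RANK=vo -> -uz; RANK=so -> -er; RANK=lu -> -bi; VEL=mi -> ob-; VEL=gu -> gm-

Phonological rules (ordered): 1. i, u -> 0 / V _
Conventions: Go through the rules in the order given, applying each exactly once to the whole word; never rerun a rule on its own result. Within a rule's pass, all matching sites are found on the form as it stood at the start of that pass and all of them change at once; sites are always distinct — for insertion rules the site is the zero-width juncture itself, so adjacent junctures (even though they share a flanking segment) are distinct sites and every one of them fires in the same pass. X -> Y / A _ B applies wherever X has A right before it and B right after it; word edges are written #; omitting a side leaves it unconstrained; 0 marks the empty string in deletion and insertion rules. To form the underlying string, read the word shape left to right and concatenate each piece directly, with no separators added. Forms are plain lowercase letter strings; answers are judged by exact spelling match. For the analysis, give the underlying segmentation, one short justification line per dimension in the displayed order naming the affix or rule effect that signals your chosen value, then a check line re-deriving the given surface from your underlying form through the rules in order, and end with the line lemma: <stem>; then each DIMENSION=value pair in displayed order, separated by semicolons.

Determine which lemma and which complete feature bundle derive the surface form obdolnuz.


underlying: ob-dolnu-uz
RANK=vo - signalled by the affix -uz
VEL=mi - signalled by the affix ob-
check: obdolnuuz -> obdolnuz
lemma: dolnu; RANK=vo; VEL=mi


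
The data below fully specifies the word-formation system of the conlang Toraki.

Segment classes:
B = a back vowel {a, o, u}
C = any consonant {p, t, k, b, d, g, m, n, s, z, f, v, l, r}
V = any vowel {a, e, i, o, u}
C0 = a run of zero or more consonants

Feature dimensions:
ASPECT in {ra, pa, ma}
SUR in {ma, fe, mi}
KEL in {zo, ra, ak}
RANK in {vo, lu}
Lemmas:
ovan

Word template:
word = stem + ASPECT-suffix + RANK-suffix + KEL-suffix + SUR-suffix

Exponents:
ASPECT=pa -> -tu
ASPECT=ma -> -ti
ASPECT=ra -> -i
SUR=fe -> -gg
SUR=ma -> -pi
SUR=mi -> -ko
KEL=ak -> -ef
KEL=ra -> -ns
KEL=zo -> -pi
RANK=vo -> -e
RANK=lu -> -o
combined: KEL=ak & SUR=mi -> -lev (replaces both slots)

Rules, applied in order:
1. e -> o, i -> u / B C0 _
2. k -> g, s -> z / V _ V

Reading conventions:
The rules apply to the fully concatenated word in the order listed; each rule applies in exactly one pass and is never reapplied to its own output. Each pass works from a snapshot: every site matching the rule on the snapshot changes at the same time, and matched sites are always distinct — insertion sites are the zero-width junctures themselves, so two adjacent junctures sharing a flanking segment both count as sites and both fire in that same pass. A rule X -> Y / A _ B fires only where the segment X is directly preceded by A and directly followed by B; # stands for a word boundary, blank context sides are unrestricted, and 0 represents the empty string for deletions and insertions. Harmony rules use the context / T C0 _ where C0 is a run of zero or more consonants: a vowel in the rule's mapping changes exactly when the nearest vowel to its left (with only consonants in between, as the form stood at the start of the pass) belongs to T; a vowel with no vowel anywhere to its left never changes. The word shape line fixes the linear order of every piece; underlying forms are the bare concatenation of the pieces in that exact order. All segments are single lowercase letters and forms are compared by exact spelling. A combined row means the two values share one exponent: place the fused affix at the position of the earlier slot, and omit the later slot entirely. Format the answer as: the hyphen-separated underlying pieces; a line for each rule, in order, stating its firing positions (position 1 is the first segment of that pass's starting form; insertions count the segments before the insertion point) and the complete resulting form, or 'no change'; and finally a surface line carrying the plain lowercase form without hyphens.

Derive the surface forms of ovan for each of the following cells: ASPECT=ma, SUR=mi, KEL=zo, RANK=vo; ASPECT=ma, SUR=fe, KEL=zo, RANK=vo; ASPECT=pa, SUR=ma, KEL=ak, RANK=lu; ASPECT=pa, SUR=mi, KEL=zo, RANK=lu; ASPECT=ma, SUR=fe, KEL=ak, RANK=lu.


cell ASPECT=ma, SUR=mi, KEL=zo, RANK=vo:
underlying: ovan-ti-e-pi-ko
1. e -> o, i -> u / B C0 _: fires at position(s) 6: ovantuepiko
2. k -> g, s -> z / V _ V: fires at position(s) 10: ovantuepigo
surface: ovantuepigo

cell ASPECT=ma, SUR=fe, KEL=zo, RANK=vo:
underlying: ovan-ti-e-pi-gg
1. e -> o, i -> u / B C0 _: fires at position(s) 6: ovantuepigg
2. k -> g, s -> z / V _ V: no change
surface: ovantuepigg

cell ASPECT=pa, SUR=ma, KEL=ak, RANK=lu:
underlying: ovan-tu-o-ef-pi
1. e -> o, i -> u / B C0 _: fires at position(s) 8: ovantuoofpi
2. k -> g, s -> z / V _ V: no change
surface: ovantuoofpi

cell ASPECT=pa, SUR=mi, KEL=zo, RANK=lu:
underlying: ovan-tu-o-pi-ko
1. e -> o, i -> u / B C0 _: fires at position(s) 9: ovantuopuko
2. k -> g, s -> z / V _ V: fires at position(s) 10: ovantuopugo
surface: ovantuopugo

cell ASPECT=ma, SUR=fe, KEL=ak, RANK=lu:
underlying: ovan-ti-o-ef-gg
1. e -> o, i -> u / B C0 _: fires at position(s) 6, 8: ovantuoofgg
2. k -> g, s -> z / V _ V: no change
surface: ovantuoofgg


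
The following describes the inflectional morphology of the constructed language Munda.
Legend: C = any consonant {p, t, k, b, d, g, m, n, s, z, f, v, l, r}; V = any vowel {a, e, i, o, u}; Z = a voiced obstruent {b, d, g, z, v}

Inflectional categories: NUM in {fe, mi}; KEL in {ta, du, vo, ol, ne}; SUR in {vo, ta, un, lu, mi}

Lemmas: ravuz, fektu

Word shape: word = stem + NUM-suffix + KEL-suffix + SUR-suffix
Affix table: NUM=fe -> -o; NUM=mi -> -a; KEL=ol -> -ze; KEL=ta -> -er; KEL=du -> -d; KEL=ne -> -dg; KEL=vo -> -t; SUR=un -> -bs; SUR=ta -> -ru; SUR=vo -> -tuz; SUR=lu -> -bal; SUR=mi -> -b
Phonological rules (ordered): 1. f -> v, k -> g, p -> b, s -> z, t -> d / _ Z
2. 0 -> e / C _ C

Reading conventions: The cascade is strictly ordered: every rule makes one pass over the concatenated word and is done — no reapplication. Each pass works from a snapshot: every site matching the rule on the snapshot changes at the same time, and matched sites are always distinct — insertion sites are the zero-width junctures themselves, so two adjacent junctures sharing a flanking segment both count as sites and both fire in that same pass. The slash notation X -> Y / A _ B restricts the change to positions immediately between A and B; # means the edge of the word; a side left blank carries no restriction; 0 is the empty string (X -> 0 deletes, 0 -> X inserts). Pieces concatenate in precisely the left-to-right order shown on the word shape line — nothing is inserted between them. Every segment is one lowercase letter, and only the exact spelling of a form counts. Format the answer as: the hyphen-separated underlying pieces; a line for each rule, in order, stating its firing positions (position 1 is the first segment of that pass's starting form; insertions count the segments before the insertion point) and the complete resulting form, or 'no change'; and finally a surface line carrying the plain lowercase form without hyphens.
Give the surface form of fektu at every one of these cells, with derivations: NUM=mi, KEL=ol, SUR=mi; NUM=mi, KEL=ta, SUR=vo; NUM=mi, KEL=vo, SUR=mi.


cell NUM=mi, KEL=ol, SUR=mi:
underlying: fektu-a-ze-b
1. f -> v, k -> g, p -> b, s -> z, t -> d / _ Z: no change
2. 0 -> e / C _ C: inserts after position(s) 3: feketuazeb
surface: feketuazeb

cell NUM=mi, KEL=ta, SUR=vo:
underlying: fektu-a-er-tuz
1. f -> v, k -> g, p -> b, s -> z, t -> d / _ Z: no change
2. 0 -> e / C _ C: inserts after position(s) 3, 8: feketuaeretuz
surface: feketuaeretuz

cell NUM=mi, KEL=vo, SUR=mi:
underlying: fektu-a-t-b
1. f -> v, k -> g, p -> b, s -> z, t -> d / _ Z: fires at position(s) 7: fektuadb
2. 0 -> e / C _ C: inserts after position(s) 3, 7: feketuadeb
surface: feketuadeb


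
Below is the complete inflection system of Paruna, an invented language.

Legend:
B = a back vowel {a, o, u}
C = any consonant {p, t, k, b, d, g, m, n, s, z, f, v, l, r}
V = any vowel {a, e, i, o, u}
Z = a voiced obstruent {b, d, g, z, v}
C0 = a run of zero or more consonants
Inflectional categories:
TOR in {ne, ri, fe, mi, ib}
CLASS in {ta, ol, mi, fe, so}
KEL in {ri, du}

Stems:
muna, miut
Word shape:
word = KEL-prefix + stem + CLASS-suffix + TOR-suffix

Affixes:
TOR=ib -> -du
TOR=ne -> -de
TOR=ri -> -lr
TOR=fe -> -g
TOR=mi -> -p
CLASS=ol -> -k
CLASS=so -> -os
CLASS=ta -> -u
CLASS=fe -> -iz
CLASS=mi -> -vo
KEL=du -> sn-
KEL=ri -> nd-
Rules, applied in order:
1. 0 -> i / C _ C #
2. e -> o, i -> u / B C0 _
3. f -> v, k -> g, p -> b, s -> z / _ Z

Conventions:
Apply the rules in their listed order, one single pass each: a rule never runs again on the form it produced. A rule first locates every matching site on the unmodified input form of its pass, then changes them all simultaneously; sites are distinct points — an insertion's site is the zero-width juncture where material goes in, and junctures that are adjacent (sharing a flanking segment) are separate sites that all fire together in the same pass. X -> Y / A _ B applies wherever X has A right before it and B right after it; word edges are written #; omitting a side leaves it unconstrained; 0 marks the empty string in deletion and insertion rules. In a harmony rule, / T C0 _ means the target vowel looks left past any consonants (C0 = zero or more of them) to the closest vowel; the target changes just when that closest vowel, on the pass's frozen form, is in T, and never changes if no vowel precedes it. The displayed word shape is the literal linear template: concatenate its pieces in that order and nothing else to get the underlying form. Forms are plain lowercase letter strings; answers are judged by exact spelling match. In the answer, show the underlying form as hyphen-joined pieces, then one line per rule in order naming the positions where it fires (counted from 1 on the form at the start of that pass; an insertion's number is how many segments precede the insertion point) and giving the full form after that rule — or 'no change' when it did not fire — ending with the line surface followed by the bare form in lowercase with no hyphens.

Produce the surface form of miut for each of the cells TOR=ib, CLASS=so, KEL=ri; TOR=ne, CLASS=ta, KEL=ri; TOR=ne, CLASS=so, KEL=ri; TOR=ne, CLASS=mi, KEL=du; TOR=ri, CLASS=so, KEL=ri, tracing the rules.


cell TOR=ib, CLASS=so, KEL=ri:
underlying: nd-miut-os-du
1. 0 -> i / C _ C #: no change
2. e -> o, i -> u / B C0 _: no change
3. f -> v, k -> g, p -> b, s -> z / _ Z: fires at position(s) 8: ndmiutozdu
surface: ndmiutozdu

cell TOR=ne, CLASS=ta, KEL=ri:
underlying: nd-miut-u-de
1. 0 -> i / C _ C #: no change
2. e -> o, i -> u / B C0 _: fires at position(s) 9: ndmiutudo
3. f -> v, k -> g, p -> b, s -> z / _ Z: no change
surface: ndmiutudo

cell TOR=ne, CLASS=so, KEL=ri:
underlying: nd-miut-os-de
1. 0 -> i / C _ C #: no change
2. e -> o, i -> u / B C0 _: fires at position(s) 10: ndmiutosdo
3. f -> v, k -> g, p -> b, s -> z / _ Z: fires at position(s) 8: ndmiutozdo
surface: ndmiutozdo

cell TOR=ne, CLASS=mi, KEL=du:
underlying: sn-miut-vo-de
1. 0 -> i / C _ C #: no change
2. e -> o, i -> u / B C0 _: fires at position(s) 10: snmiutvodo
3. f -> v, k -> g, p -> b, s -> z / _ Z: no change
surface: snmiutvodo

cell TOR=ri, CLASS=so, KEL=ri:
underlying: nd-miut-os-lr
1. 0 -> i / C _ C #: inserts after position(s) 9: ndmiutoslir
2. e -> o, i -> u / B C0 _: fires at position(s) 10: ndmiutoslur
3. f -> v, k -> g, p -> b, s -> z / _ Z: no change
surface: ndmiutoslur


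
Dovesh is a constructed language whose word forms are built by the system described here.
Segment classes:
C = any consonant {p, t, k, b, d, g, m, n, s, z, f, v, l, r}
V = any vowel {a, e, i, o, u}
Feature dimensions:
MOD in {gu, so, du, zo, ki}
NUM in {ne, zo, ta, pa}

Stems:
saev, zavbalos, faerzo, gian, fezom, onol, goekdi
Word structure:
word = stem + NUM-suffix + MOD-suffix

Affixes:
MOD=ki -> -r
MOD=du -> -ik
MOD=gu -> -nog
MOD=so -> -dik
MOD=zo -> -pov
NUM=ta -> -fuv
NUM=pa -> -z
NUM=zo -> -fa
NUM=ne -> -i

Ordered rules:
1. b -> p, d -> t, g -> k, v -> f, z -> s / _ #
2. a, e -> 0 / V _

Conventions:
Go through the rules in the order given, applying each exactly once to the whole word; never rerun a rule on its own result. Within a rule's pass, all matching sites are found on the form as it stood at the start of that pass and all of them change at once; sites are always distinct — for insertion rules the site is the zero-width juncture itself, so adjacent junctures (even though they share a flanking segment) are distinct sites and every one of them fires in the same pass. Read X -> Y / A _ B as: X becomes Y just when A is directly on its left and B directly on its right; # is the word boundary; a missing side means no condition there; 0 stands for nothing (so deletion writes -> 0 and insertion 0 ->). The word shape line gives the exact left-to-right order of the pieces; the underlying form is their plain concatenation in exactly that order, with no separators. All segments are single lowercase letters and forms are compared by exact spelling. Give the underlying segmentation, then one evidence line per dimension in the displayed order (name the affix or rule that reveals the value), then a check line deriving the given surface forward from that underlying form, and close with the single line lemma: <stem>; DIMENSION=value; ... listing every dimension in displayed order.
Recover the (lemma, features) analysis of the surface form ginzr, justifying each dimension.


underlying: gian-z-r
MOD=ki - signalled by the affix -r
NUM=pa - signalled by the affix -z
check: gianzr -> gianzr -> ginzr
lemma: gian; MOD=ki; NUM=pa


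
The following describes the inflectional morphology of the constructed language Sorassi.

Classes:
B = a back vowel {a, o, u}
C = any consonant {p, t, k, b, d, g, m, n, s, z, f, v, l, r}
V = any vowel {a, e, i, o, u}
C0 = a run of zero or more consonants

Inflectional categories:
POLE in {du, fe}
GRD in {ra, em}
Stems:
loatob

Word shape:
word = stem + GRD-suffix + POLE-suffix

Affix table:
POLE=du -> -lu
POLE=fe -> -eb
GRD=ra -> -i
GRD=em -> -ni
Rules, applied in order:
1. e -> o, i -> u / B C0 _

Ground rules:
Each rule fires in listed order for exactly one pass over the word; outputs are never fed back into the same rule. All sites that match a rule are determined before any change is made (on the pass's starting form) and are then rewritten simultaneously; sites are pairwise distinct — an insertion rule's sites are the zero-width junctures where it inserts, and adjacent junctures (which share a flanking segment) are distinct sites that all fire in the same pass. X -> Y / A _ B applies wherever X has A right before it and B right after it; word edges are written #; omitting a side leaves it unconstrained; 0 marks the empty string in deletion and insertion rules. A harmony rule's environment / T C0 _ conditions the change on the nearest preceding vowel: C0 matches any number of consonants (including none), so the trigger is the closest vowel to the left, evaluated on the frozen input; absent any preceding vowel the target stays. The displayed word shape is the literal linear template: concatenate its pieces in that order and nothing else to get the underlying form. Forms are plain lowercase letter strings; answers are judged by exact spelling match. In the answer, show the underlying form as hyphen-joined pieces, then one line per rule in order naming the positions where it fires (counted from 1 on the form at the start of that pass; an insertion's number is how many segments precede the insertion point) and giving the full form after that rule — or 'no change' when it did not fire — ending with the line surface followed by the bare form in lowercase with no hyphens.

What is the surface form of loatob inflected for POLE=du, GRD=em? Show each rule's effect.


underlying: loatob-ni-lu
1. e -> o, i -> u / B C0 _: fires at position(s) 8: loatobnulu
surface: loatobnulu


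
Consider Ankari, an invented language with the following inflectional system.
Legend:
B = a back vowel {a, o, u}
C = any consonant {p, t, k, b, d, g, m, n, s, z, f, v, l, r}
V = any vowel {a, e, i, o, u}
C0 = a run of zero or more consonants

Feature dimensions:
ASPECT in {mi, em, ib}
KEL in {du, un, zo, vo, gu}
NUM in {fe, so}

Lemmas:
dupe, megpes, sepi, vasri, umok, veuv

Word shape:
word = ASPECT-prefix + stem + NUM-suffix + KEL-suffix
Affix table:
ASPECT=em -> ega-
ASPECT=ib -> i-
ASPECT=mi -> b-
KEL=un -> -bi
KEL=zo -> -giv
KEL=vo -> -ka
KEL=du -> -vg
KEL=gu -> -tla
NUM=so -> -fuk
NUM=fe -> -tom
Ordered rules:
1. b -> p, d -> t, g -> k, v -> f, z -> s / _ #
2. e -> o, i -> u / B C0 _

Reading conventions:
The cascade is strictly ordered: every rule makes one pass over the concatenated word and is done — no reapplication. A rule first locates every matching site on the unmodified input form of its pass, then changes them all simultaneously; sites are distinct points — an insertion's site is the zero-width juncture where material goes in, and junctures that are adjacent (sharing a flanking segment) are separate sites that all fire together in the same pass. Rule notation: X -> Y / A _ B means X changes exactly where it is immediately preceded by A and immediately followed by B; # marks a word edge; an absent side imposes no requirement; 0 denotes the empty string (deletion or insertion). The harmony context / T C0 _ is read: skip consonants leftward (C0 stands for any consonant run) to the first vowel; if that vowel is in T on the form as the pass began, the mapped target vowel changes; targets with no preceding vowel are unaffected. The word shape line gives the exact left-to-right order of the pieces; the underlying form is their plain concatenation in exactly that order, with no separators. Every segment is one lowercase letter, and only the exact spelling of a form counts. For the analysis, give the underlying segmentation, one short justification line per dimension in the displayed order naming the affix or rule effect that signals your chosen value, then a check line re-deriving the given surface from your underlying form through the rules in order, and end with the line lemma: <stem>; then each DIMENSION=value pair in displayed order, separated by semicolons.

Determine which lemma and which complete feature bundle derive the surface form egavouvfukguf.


underlying: ega-veuv-fuk-giv
ASPECT=em - signalled by the affix ega-
KEL=zo - signalled by the affix -giv
NUM=so - signalled by the affix -fuk
check: egaveuvfukgiv -> egaveuvfukgif -> egavouvfukguf
lemma: veuv; ASPECT=em; KEL=zo; NUM=so


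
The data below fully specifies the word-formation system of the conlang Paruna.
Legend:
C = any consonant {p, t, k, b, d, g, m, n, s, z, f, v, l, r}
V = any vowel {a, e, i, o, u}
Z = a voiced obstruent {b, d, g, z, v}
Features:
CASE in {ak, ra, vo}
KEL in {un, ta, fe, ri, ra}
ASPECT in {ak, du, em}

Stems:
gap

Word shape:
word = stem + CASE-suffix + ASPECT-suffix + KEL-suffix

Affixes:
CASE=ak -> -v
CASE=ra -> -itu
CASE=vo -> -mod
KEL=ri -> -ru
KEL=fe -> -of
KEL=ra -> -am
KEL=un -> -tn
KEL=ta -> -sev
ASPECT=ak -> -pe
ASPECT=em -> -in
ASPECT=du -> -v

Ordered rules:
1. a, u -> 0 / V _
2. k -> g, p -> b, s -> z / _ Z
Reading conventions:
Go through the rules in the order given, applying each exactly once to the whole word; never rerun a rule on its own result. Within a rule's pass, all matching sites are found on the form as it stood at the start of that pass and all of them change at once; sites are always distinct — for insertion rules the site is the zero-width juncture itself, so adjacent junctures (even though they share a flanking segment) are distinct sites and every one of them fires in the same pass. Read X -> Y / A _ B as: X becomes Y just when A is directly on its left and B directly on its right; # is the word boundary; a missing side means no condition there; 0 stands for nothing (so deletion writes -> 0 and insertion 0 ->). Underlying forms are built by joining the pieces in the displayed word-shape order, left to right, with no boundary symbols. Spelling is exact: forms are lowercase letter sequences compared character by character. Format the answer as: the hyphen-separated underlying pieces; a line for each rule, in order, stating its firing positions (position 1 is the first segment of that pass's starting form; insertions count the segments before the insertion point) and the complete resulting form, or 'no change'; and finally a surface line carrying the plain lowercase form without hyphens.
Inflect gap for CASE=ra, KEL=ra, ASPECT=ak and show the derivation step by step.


underlying: gap-itu-pe-am
1. a, u -> 0 / V _: fires at position(s) 9: gapitupem
2. k -> g, p -> b, s -> z / _ Z: no change
surface: gapitupem


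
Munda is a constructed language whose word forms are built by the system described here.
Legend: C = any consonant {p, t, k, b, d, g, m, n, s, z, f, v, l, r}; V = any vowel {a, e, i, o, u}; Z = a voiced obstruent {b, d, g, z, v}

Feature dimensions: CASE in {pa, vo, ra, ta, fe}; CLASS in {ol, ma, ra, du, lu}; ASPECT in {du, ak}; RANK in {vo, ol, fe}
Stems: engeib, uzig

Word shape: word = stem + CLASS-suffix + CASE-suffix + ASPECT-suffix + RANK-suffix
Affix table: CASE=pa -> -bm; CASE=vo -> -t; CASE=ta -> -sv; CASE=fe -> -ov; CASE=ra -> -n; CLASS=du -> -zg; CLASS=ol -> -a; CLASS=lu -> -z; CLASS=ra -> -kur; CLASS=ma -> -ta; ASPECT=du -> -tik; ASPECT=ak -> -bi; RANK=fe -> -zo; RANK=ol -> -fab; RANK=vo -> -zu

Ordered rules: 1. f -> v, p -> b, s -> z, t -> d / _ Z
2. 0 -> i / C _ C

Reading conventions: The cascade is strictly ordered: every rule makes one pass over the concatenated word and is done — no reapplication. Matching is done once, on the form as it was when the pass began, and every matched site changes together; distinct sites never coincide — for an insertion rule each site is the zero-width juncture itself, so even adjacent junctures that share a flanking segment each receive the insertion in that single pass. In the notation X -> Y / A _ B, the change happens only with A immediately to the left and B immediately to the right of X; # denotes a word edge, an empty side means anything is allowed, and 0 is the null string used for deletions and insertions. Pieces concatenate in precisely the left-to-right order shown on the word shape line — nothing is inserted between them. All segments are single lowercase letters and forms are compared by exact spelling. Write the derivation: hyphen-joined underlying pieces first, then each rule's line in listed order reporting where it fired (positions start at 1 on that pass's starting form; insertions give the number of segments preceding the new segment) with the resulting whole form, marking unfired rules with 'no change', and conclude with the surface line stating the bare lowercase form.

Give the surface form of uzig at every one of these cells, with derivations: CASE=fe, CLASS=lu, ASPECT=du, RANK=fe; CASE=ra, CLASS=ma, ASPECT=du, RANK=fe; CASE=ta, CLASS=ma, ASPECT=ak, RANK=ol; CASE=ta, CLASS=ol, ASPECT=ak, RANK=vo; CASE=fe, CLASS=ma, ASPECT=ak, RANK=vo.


cell CASE=fe, CLASS=lu, ASPECT=du, RANK=fe:
underlying: uzig-z-ov-tik-zo
1. f -> v, p -> b, s -> z, t -> d / _ Z: no change
2. 0 -> i / C _ C: inserts after position(s) 4, 7, 10: uzigizovitikizo
surface: uzigizovitikizo

cell CASE=ra, CLASS=ma, ASPECT=du, RANK=fe:
underlying: uzig-ta-n-tik-zo
1. f -> v, p -> b, s -> z, t -> d / _ Z: no change
2. 0 -> i / C _ C: inserts after position(s) 4, 7, 10: uzigitanitikizo
surface: uzigitanitikizo

cell CASE=ta, CLASS=ma, ASPECT=ak, RANK=ol:
underlying: uzig-ta-sv-bi-fab
1. f -> v, p -> b, s -> z, t -> d / _ Z: fires at position(s) 7: uzigtazvbifab
2. 0 -> i / C _ C: inserts after position(s) 4, 7, 8: uzigitazivibifab
surface: uzigitazivibifab

cell CASE=ta, CLASS=ol, ASPECT=ak, RANK=vo:
underlying: uzig-a-sv-bi-zu
1. f -> v, p -> b, s -> z, t -> d / _ Z: fires at position(s) 6: uzigazvbizu
2. 0 -> i / C _ C: inserts after position(s) 6, 7: uzigazivibizu
surface: uzigazivibizu

cell CASE=fe, CLASS=ma, ASPECT=ak, RANK=vo:
underlying: uzig-ta-ov-bi-zu
1. f -> v, p -> b, s -> z, t -> d / _ Z: no change
2. 0 -> i / C _ C: inserts after position(s) 4, 8: uzigitaovibizu
surface: uzigitaovibizu
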